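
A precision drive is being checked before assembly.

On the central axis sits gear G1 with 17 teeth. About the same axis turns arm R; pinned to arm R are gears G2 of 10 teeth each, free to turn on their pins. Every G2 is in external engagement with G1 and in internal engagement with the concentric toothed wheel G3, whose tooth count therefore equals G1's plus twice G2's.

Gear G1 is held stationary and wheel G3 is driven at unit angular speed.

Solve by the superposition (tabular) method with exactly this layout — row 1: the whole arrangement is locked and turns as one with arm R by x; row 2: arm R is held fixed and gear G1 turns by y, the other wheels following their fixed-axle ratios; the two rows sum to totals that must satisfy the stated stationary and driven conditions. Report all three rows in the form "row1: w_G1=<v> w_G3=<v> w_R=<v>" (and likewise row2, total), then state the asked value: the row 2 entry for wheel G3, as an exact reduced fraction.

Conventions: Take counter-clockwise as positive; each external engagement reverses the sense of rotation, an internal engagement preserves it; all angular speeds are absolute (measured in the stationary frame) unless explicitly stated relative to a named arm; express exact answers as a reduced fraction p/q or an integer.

row1: w_G1=37/54 w_G3=37/54 w_R=37/54
row2: w_G1=-37/54 w_G3=17/54 w_R=0
total: w_G1=0 w_G3=1 w_R=37/54
asked value: 17/54

planetary set (17T centre, 10T on arm, 37T internal) — Willis relation
row 1 (train locked, turned with arm): all members turn x
superposition row 2 [arm held]: sun y, ring −(17/37)·y, arm 0
boundary: total ω_sun = x + y = 0 and total ω_ring = x − (17/37)·y = 1  ⇒  y = -37/54, x = 37/54
row 2 ring = −(17/37)·(-37/54) = 17/54
totals (row 1 + row 2): sun 37/54 + (-37/54) = 0, ring 37/54 + 17/54 = 1, arm 37/54 + 0 = 37/54
asked cell (row2, ring) = 17/54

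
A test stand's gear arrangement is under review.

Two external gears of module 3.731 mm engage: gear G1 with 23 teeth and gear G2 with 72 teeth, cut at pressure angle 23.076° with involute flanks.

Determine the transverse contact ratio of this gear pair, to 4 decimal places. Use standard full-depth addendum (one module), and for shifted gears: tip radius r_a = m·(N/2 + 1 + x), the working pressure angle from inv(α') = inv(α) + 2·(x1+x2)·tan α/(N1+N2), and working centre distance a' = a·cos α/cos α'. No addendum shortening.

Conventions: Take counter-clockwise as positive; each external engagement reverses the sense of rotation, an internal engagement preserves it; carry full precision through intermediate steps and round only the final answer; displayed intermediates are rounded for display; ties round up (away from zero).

1.5690

class = single-mesh tooth geometry [involute pair 23T × 72T, m = 3.731]
base radii: r_b1 = 39.473369, r_b2 = 123.568807
tip radii: r_a1 = 46.637500, r_a2 = 138.047000
no profile shift: α' = α, a' = a
action lengths: √(r_a1²−r_b1²) = 24.837664, √(r_a2²−r_b2²) = 61.544489
base pitch p_b = π·m·cos α = 10.783413
CR = (24.837664 + 61.544489 − 177.222500·sin 23.07600°)/10.783413 = 1.569028
contact ratio ≈ 1.5690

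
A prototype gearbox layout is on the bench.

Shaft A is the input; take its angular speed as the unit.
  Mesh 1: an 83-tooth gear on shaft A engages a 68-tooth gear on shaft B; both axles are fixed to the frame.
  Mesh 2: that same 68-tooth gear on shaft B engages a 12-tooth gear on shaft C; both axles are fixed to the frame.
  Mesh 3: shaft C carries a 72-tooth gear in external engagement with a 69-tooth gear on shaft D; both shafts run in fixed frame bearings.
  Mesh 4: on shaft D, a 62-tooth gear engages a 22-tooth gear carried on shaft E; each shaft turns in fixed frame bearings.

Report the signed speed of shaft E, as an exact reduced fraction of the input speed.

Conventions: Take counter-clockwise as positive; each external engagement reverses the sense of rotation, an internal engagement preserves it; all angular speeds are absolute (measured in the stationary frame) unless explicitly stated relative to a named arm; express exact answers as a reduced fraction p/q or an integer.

4-mesh fixed-axis compound train (all bearings frame-fixed)
mesh 1 [83T→68T]: |ω|/ω_in = 1×83/68 = 83/68, sense flips to −
mesh 2 [68T→12T]: |ω|/ω_in = (83/68)×68/12 = 83/12, sense flips to +
mesh 3 [72T→69T]: |ω|/ω_in = (83/12)×72/69 = 166/23, sense flips to −
mesh 4 [62T→22T]: |ω|/ω_in = (166/23)×62/22 = 5146/253, sense flips to +
signed output speed (× input speed) = 5146/253

5146/253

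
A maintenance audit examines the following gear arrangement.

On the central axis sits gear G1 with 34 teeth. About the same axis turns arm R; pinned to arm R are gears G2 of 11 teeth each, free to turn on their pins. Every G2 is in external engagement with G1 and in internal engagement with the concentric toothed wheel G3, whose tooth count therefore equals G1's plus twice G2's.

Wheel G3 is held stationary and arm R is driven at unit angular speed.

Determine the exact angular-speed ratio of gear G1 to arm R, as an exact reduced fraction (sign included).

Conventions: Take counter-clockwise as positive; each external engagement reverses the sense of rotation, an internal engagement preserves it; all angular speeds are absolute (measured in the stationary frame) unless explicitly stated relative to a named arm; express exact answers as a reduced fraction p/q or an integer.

planetary set (34T centre, 11T on arm, 56T internal) — Willis relation
ring teeth: 34 + 2·11 = 56
34(ω_sun−ω_arm) = −56(ω_ring−ω_arm),  ω_ring = 0, ω_arm = 1
ω_sun = 1 − (56/34)(0−1) = 45/17
ω_out/ω_in = 45/17

45/17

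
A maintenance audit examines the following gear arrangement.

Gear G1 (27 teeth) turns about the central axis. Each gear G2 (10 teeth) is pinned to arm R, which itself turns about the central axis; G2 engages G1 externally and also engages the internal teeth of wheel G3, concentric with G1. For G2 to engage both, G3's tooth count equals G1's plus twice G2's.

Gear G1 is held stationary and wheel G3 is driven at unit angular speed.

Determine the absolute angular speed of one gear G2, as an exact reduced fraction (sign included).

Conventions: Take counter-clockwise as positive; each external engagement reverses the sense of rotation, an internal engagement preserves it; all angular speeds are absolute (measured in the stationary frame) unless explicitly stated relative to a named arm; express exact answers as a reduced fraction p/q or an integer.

47/20

planetary set (27T centre, 10T on arm, 47T internal) — Willis relation
ring teeth: 27 + 2·10 = 47
27(ω_sun−ω_arm) = −47(ω_ring−ω_arm),  ω_sun = 0, ω_ring = 1
27(0−ω_arm) = −47(1−ω_arm)  ⇒  74·ω_arm = 47  ⇒  ω_arm = 47/74
sun–planet mesh: 27·(0−47/74) = −10·(ω_p−ω_arm)  ⇒  ω_p−ω_arm = 1269/740
ω_p = 47/74 + 1269/740 = 47/20
exact speed ratio = 47/20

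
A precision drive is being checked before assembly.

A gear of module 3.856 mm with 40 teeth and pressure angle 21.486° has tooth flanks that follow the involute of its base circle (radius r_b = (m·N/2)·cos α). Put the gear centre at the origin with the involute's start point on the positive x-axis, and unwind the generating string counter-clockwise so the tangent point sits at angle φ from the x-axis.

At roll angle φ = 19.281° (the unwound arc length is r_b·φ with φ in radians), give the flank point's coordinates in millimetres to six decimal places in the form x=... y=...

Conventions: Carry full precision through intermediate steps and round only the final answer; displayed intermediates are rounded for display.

x=75.709617 y=0.901281

recognized (one wheel, involute flank): single-mesh tooth geometry, m = 3.856, N = 40
pitch radius r_p = m·N/2 = 3.856·40/2 = 77.120000
base radius r_b = r_p·cos α = 77.120000·cos 21.486° = 71.760707
roll angle φ = 19.281° = 0.33651693 rad
x = r_b·(cos φ + φ·sin φ) = 75.709617
y = r_b·(sin φ − φ·cos φ) = 0.901281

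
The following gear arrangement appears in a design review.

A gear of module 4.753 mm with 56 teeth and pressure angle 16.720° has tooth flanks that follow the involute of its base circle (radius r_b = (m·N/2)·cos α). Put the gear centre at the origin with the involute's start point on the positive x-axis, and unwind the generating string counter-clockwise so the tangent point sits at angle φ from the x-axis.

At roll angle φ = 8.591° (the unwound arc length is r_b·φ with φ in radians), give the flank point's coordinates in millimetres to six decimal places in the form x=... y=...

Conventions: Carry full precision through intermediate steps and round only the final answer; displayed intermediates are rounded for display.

topology: single-mesh involute geometry — m = 4.753, N = 56
pitch radius r_p = m·N/2 = 4.753·56/2 = 133.084000
base radius r_b = r_p·cos α = 133.084000·cos 16.720° = 127.457492
roll angle φ = 8.591° = 0.14994124 rad
x = r_b·(cos φ + φ·sin φ) = 128.882222
y = r_b·(sin φ − φ·cos φ) = 0.142899

x=128.882222 y=0.142899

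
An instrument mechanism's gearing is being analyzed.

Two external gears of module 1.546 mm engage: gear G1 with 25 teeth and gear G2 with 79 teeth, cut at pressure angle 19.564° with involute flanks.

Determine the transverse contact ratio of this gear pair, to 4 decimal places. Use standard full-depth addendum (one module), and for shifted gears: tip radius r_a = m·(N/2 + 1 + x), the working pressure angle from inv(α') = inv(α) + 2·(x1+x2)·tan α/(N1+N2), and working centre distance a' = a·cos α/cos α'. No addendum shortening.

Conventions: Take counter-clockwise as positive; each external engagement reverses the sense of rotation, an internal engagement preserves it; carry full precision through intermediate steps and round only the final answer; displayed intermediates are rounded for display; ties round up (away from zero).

single-mesh involute tooth geometry (25T engaging 79T at module 1.546)
base radii: r_b1 = 18.209330, r_b2 = 57.541482
tip radii: r_a1 = 20.871000, r_a2 = 62.613000
no profile shift: α' = α, a' = a
action lengths: √(r_a1²−r_b1²) = 10.198968, √(r_a2²−r_b2²) = 24.685332
base pitch p_b = π·m·cos α = 4.576504
CR = (10.198968 + 24.685332 − 80.392000·sin 19.56400°)/4.576504 = 1.740251
contact ratio ≈ 1.7403

1.7403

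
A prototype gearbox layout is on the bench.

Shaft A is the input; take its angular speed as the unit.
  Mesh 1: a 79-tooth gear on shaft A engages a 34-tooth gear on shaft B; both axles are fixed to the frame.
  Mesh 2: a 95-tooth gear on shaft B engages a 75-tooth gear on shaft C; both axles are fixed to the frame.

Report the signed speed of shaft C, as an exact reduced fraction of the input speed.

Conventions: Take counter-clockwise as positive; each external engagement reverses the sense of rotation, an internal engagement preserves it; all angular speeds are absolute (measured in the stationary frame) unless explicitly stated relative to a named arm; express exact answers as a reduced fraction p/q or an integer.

2-mesh fixed-axis compound train (all bearings frame-fixed)
mesh 1 [79T→34T]: |ω|/ω_in = 1×79/34 = 79/34, sense flips to −
mesh 2 [95T→75T]: |ω|/ω_in = (79/34)×95/75 = 1501/510, sense flips to +
signed output speed (× input speed) = 1501/510

1501/510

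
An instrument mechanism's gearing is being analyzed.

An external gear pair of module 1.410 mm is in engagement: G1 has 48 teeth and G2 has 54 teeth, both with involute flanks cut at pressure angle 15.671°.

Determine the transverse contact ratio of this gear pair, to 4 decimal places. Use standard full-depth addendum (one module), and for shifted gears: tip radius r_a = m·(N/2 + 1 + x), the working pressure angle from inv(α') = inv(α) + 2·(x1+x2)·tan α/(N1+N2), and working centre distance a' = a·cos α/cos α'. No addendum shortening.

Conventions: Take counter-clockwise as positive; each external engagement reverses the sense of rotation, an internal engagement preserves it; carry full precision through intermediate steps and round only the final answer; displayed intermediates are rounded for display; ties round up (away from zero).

class = single-mesh tooth geometry [involute pair 48T × 54T, m = 1.410]
base radii: r_b1 = 32.582119, r_b2 = 36.654884
tip radii: r_a1 = 35.250000, r_a2 = 39.480000
no profile shift: α' = α, a' = a
action lengths: √(r_a1²−r_b1²) = 13.452435, √(r_a2²−r_b2²) = 14.665942
base pitch p_b = π·m·cos α = 4.264989
CR = (13.452435 + 14.665942 − 71.910000·sin 15.67100°)/4.264989 = 2.038584
contact ratio ≈ 2.0386

2.0386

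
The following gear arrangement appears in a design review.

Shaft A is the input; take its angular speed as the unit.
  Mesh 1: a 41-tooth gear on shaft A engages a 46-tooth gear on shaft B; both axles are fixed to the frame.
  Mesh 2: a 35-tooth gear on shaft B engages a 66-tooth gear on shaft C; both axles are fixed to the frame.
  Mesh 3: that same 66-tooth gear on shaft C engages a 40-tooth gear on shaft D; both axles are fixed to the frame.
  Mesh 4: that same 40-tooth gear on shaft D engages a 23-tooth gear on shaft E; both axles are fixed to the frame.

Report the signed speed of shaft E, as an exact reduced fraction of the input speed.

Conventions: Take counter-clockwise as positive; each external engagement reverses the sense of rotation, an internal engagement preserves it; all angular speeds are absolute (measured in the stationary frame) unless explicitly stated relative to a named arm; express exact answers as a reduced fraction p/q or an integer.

4-mesh fixed-axis compound train (all bearings frame-fixed)
mesh 1 [41T→46T]: |ω|/ω_in = 1×41/46 = 41/46, sense flips to −
mesh 2 [35T→66T]: |ω|/ω_in = (41/46)×35/66 = 1435/3036, sense flips to +
mesh 3 [66T→40T]: |ω|/ω_in = (1435/3036)×66/40 = 287/368, sense flips to −
mesh 4 [40T→23T]: |ω|/ω_in = (287/368)×40/23 = 1435/1058, sense flips to +
signed output speed (× input speed) = 1435/1058

1435/1058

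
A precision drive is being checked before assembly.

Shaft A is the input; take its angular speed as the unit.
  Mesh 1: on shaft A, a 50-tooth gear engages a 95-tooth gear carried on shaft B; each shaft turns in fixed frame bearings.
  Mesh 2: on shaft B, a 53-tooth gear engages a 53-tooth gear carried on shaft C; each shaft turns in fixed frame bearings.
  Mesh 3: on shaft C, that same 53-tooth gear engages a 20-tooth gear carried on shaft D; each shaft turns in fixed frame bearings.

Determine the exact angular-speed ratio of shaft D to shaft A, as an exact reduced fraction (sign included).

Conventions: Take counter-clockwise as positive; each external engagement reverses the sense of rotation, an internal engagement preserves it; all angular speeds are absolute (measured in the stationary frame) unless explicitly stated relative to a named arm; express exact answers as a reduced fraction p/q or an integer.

class = fixed-axis compound train [3 meshes; 3 ratios multiply, 3 sense flips]
mesh 1 [50T→95T]: running ratio 10/19, sense −
mesh 2 [53T→53T]: running ratio 10/19, sense +
mesh 3 [53T→20T]: running ratio 53/38, sense −
ω_out/ω_in = -53/38

-53/38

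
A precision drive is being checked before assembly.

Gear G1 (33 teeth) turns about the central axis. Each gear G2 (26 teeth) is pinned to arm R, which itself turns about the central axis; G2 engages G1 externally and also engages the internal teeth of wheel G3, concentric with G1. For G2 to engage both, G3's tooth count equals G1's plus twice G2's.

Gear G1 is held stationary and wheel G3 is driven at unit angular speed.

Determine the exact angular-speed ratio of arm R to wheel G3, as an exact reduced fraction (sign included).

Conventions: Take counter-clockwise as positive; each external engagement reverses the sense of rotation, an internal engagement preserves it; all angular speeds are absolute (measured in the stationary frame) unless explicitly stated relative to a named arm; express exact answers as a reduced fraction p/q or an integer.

85/118

topology: planetary set — G1 33T / G2 26T / G3 85T, arm = carrier (Willis)
ring teeth: 33 + 2·26 = 85
33(ω_sun−ω_arm) = −85(ω_ring−ω_arm),  ω_sun = 0, ω_ring = 1
33(0−ω_arm) = −85(1−ω_arm)  ⇒  118·ω_arm = 85  ⇒  ω_arm = 85/118
ω_out/ω_in = 85/118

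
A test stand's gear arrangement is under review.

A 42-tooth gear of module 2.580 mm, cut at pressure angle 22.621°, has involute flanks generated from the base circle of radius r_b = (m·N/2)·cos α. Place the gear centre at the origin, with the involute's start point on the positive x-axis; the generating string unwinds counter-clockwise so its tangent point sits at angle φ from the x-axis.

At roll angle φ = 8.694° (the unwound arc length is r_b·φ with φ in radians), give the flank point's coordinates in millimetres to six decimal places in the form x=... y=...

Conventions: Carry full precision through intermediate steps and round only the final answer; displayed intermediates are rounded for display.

x=50.584339 y=0.058109

recognized (one wheel, involute flank): single-mesh tooth geometry, m = 2.580, N = 42
pitch radius r_p = m·N/2 = 2.580·42/2 = 54.180000
base radius r_b = r_p·cos α = 54.180000·cos 22.621° = 50.011895
roll angle φ = 8.694° = 0.15173893 rad
x = r_b·(cos φ + φ·sin φ) = 50.584339
y = r_b·(sin φ − φ·cos φ) = 0.058109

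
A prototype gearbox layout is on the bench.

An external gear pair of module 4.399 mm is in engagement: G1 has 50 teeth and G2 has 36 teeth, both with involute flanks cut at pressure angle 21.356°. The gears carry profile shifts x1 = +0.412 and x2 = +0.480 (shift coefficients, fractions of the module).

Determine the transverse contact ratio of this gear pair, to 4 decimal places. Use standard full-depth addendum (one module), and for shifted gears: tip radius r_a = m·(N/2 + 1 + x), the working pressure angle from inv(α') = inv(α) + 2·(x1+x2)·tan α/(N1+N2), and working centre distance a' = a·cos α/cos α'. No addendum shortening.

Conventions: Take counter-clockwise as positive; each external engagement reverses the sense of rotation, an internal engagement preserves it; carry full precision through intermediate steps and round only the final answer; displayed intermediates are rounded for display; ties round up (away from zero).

class = single-mesh tooth geometry [involute pair 50T × 36T, m = 4.399]
base radii: r_b1 = 102.423649, r_b2 = 73.745027
tip radii: r_a1 = 116.186388, r_a2 = 85.692520
inv(α') = inv(21.356°) + 2·(+0.412+0.480)·tan α/(50+36) = 0.02638876  ⇒  α' = 24.01130°
a' = a·cos α / cos α' = 189.1570·cos 21.356°/cos 24.01130° = 192.857555
action lengths: √(r_a1²−r_b1²) = 54.851371, √(r_a2²−r_b2²) = 43.644919
base pitch p_b = π·m·cos α = 12.870935
CR = (54.851371 + 43.644919 − 192.857555·sin 24.01130°)/12.870935 = 1.555390
contact ratio ≈ 1.5554

1.5554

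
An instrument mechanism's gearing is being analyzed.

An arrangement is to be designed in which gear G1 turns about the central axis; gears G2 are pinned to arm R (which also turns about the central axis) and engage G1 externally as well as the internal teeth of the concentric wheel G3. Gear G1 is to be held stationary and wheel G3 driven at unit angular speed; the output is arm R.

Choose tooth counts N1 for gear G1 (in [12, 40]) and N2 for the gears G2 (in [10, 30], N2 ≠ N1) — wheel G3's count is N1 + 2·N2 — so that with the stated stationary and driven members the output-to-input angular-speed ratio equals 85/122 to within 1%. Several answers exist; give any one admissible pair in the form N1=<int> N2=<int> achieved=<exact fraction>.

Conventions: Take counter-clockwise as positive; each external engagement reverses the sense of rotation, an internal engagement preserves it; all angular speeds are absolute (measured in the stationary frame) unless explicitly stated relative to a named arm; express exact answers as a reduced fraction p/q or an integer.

design class (target 85/122): planetary set
Willis with ω_sun = 0: ω_arm/ω_ring = N3/(N1+N3); set equal to 85/122  ⇒  N3/N1 = (85/122)/(1 − 85/122) = 85/37
N3 = N1 + 2·N2  ⇒  N2/N1 = (N3/N1 − 1)/2 = (85/37 − 1)/2 = 24/37
smallest multiple with N1 ≥ 12 and N2 ≥ 10: k = 1  ⇒  N1 = 1·37 = 37, N2 = 1·24 = 24 (N1 ≤ 40, N2 ≤ 30, N2 ≠ N1 ✓), N3 = 37 + 2·24 = 85
check: N3/(N1+N3) with N1 = 37, N3 = 85 gives 85/122; |achieved − target| = 0 ≤ 17/2440 ✓

N1=37 N2=24 achieved=85/122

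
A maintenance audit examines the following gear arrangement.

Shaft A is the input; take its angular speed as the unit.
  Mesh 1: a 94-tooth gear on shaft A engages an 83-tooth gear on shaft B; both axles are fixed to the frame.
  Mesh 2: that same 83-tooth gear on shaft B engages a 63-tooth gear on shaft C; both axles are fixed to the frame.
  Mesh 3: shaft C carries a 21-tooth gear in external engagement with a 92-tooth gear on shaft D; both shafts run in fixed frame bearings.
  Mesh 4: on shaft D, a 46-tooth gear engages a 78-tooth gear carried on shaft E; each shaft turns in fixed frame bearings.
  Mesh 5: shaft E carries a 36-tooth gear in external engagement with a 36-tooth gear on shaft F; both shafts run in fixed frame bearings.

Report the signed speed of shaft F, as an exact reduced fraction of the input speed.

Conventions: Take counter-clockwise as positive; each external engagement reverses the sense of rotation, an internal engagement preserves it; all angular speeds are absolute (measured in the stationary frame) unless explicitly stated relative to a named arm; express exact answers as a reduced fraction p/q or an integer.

5-mesh fixed-axis compound train (all bearings frame-fixed)
mesh 1 [94T→83T]: |ω|/ω_in = 1×94/83 = 94/83, sense flips to −
mesh 2 [83T→63T]: |ω|/ω_in = (94/83)×83/63 = 94/63, sense flips to +
mesh 3 [21T→92T]: |ω|/ω_in = (94/63)×21/92 = 47/138, sense flips to −
mesh 4 [46T→78T]: |ω|/ω_in = (47/138)×46/78 = 47/234, sense flips to +
mesh 5 [36T→36T]: |ω|/ω_in = (47/234)×36/36 = 47/234, sense flips to −
signed output speed (× input speed) = -47/234

-47/234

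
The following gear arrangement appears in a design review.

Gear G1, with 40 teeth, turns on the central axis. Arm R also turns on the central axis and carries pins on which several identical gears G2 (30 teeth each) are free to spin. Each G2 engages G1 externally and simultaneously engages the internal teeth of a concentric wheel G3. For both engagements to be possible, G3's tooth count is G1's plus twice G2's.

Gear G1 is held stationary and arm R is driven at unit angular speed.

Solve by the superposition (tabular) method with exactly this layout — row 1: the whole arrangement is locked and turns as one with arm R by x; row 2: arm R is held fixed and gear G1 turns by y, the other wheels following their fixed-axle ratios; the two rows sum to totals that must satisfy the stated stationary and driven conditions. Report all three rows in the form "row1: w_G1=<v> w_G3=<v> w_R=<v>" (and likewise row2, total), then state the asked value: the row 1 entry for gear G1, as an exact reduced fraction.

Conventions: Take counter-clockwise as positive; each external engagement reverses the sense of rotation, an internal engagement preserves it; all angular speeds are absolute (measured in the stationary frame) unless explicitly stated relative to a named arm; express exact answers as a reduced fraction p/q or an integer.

row1: w_G1=1 w_G3=1 w_R=1
row2: w_G1=-1 w_G3=2/5 w_R=0
total: w_G1=0 w_G3=7/5 w_R=1
asked value: 1

recognized (axles ride arm R): planetary set, 40/30/100 teeth
row 1: whole set turns with the arm by x
row 2 (arm held, sun turns y): ω_ring = −(40/100)·y, ω_arm = 0
boundary: total ω_sun = x + y = 0 and total ω_arm = x = 1  ⇒  y = -1, x = 1
row 2 ring = −(40/100)·(-1) = 2/5
totals (row 1 + row 2): sun 1 + (-1) = 0, ring 1 + 2/5 = 7/5, arm 1 + 0 = 1
asked cell (row1, sun) = 1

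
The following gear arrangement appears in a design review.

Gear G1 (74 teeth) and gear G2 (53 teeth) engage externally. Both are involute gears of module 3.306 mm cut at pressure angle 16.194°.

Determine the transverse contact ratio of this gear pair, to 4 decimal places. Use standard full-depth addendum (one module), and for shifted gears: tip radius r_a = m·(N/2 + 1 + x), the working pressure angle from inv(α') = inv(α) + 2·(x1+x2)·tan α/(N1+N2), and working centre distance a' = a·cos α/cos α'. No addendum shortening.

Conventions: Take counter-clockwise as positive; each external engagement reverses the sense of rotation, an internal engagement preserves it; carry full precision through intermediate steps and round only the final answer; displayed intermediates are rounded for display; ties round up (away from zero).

2.0498

topology: single-mesh involute geometry — m = 3.306, 74T/53T pair
base radii: r_b1 = 117.468617, r_b2 = 84.132929
tip radii: r_a1 = 125.628000, r_a2 = 90.915000
no profile shift: α' = α, a' = a
action lengths: √(r_a1²−r_b1²) = 44.536708, √(r_a2²−r_b2²) = 34.455588
base pitch p_b = π·m·cos α = 9.974015
CR = (44.536708 + 34.455588 − 209.931000·sin 16.19400°)/9.974015 = 2.049779
contact ratio ≈ 2.0498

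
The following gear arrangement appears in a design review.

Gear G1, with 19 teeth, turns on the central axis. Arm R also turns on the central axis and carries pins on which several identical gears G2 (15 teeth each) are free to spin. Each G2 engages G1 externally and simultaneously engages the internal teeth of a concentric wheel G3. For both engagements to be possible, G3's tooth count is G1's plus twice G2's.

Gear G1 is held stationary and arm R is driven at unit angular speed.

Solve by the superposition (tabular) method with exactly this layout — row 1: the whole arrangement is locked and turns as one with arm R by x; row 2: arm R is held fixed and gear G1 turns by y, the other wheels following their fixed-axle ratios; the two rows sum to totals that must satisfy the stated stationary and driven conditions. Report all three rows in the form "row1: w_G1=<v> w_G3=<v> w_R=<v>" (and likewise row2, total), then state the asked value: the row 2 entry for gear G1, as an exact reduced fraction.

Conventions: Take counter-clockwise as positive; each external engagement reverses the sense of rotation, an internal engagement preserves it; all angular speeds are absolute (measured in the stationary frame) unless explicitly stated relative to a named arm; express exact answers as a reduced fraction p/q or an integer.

recognized (axles ride arm R): planetary set, 19/15/49 teeth
superposition row 1 [locked train]: every member turns x
row 2 — arm fixed, fixed-axis ratios: sun y, ring −(19/49)·y, arm 0
boundary: total ω_sun = x + y = 0 and total ω_arm = x = 1  ⇒  y = -1, x = 1
row 2 ring = −(19/49)·(-1) = 19/49
totals (row 1 + row 2): sun 1 + (-1) = 0, ring 1 + 19/49 = 68/49, arm 1 + 0 = 1
asked cell (row2, sun) = -1

row1: w_G1=1 w_G3=1 w_R=1
row2: w_G1=-1 w_G3=19/49 w_R=0
total: w_G1=0 w_G3=68/49 w_R=1
asked value: -1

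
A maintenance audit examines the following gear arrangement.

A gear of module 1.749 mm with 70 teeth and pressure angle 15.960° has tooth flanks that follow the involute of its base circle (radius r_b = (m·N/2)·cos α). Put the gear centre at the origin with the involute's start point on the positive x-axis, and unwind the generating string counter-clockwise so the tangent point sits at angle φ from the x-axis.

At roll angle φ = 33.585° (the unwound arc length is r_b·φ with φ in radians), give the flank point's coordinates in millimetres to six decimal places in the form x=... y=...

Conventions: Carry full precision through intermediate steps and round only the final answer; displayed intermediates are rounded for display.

x=68.114481 y=3.817132

recognized (one wheel, involute flank): single-mesh tooth geometry, m = 1.749, N = 70
pitch radius r_p = m·N/2 = 1.749·70/2 = 61.215000
base radius r_b = r_p·cos α = 61.215000·cos 15.960° = 58.855400
roll angle φ = 33.585° = 0.58616883 rad
x = r_b·(cos φ + φ·sin φ) = 68.114481
y = r_b·(sin φ − φ·cos φ) = 3.817132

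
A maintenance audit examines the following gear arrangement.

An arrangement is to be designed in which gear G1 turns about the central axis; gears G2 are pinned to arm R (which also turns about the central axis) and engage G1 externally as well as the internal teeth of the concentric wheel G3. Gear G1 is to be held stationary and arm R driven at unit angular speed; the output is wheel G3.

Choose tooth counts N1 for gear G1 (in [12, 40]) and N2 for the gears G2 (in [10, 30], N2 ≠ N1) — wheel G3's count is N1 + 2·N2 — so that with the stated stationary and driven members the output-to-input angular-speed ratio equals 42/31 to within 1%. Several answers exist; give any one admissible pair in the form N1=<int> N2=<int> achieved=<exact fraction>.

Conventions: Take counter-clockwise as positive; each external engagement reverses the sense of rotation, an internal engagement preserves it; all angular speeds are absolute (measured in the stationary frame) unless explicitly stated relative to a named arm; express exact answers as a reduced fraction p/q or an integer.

N1=22 N2=20 achieved=42/31

design class (target 42/31): planetary set
Willis with ω_sun = 0: ω_ring/ω_arm = (N1+N3)/N3; set equal to 42/31  ⇒  N3/N1 = 1/(42/31 − 1) = 31/11
N3 = N1 + 2·N2  ⇒  N2/N1 = (N3/N1 − 1)/2 = (31/11 − 1)/2 = 10/11
smallest multiple with N1 ≥ 12 and N2 ≥ 10: k = 2  ⇒  N1 = 2·11 = 22, N2 = 2·10 = 20 (N1 ≤ 40, N2 ≤ 30, N2 ≠ N1 ✓), N3 = 22 + 2·20 = 62
check: (N1+N3)/N3 with N1 = 22, N3 = 62 gives 42/31; |achieved − target| = 0 ≤ 21/1550 ✓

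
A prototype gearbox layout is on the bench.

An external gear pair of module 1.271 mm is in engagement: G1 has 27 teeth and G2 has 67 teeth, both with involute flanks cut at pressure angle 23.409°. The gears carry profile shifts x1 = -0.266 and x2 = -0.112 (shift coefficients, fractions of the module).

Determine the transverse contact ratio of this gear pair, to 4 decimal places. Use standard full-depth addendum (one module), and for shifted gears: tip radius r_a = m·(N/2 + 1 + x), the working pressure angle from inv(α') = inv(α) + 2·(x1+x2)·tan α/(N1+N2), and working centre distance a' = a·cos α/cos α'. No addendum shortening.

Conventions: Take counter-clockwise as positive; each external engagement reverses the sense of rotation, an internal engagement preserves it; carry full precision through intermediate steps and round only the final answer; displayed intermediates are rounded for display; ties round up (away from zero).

1.6443

single-mesh involute tooth geometry (27T engaging 67T at module 1.271)
base radii: r_b1 = 15.746222, r_b2 = 39.073959
tip radii: r_a1 = 18.091414, r_a2 = 43.707148
inv(α') = inv(23.409°) + 2·(-0.266-0.112)·tan α/(27+67) = 0.02087920  ⇒  α' = 22.28559°
a' = a·cos α / cos α' = 59.7370·cos 23.409°/cos 22.28559° = 59.245519
action lengths: √(r_a1²−r_b1²) = 8.908184, √(r_a2²−r_b2²) = 19.584191
base pitch p_b = π·m·cos α = 3.664312
CR = (8.908184 + 19.584191 − 59.245519·sin 22.28559°)/3.664312 = 1.644260
contact ratio ≈ 1.6443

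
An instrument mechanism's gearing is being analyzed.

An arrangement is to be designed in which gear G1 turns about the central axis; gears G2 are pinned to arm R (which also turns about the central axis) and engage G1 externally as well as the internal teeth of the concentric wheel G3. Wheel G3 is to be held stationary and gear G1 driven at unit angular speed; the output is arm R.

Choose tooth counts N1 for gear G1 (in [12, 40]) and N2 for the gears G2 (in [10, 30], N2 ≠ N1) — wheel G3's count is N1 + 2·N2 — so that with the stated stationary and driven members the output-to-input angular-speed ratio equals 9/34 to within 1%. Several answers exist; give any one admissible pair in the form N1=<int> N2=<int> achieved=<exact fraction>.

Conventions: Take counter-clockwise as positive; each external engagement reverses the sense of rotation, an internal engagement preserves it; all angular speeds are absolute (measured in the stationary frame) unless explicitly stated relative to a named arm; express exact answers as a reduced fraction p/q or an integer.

class = planetary set [ratio 9/34 wanted; Willis about the carrier]
Willis with ω_ring = 0: ω_arm/ω_sun = N1/(N1+N3); set equal to 9/34  ⇒  N3/N1 = 1/(9/34) − 1 = 25/9
N3 = N1 + 2·N2  ⇒  N2/N1 = (N3/N1 − 1)/2 = (25/9 − 1)/2 = 8/9
smallest multiple with N1 ≥ 12 and N2 ≥ 10: k = 2  ⇒  N1 = 2·9 = 18, N2 = 2·8 = 16 (N1 ≤ 40, N2 ≤ 30, N2 ≠ N1 ✓), N3 = 18 + 2·16 = 50
check: N1/(N1+N3) with N1 = 18, N3 = 50 gives 9/34; |achieved − target| = 0 ≤ 9/3400 ✓

N1=18 N2=16 achieved=9/34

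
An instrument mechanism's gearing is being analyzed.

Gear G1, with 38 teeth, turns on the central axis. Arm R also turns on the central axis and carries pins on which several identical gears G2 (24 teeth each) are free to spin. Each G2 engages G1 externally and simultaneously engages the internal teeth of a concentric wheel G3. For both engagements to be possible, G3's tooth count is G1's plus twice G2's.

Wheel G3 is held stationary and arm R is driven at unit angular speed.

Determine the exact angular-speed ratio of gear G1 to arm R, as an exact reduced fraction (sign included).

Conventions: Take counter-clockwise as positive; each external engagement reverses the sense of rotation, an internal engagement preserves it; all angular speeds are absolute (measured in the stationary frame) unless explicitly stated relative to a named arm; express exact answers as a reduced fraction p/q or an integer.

62/19

planetary set (38T centre, 24T on arm, 86T internal) — Willis relation
ring teeth: 38 + 2·24 = 86
38(ω_sun−ω_arm) = −86(ω_ring−ω_arm),  ω_ring = 0, ω_arm = 1
ω_sun = 1 − (86/38)(0−1) = 62/19
ω_out/ω_in = 62/19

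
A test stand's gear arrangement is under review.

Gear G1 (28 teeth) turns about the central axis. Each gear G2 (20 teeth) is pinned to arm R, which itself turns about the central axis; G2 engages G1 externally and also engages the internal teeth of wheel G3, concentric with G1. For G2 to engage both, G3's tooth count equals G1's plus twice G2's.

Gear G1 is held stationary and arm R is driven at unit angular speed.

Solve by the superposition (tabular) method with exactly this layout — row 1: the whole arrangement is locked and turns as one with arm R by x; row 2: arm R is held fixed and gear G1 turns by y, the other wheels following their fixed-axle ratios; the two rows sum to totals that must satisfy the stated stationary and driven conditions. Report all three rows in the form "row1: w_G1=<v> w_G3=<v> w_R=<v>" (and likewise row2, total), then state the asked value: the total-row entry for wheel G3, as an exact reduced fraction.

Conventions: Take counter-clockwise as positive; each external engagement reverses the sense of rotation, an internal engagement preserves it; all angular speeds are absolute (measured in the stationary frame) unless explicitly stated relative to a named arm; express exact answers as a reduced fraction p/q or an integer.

row1: w_G1=1 w_G3=1 w_R=1
row2: w_G1=-1 w_G3=7/17 w_R=0
total: w_G1=0 w_G3=24/17 w_R=1
asked value: 24/17

planetary set (28T centre, 20T on arm, 68T internal) — Willis relation
row 1: whole set turns with the arm by x
superposition row 2 [arm held]: sun y, ring −(28/68)·y, arm 0
boundary: total ω_sun = x + y = 0 and total ω_arm = x = 1  ⇒  y = -1, x = 1
row 2 ring = −(28/68)·(-1) = 7/17
totals (row 1 + row 2): sun 1 + (-1) = 0, ring 1 + 7/17 = 24/17, arm 1 + 0 = 1
asked cell (total, ring) = 24/17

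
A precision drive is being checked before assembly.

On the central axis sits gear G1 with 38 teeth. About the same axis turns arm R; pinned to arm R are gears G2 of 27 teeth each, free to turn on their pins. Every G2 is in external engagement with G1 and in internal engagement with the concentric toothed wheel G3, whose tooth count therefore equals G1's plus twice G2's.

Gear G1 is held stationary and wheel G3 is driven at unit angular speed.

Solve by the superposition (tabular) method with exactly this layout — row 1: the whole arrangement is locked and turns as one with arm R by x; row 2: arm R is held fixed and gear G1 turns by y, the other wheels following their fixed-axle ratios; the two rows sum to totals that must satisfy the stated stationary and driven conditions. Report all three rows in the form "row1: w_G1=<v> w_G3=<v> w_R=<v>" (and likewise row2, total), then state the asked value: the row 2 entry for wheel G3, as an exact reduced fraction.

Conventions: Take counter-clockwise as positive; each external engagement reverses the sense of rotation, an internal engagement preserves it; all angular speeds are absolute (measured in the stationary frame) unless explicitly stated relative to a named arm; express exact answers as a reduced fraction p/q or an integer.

topology: planetary set — G1 38T / G2 27T / G3 92T, arm = carrier (Willis)
row 1 (train locked, turned with arm): all members turn x
row 2 (arm held, sun turns y): ω_ring = −(38/92)·y, ω_arm = 0
boundary: total ω_sun = x + y = 0 and total ω_ring = x − (38/92)·y = 1  ⇒  y = -46/65, x = 46/65
row 2 ring = −(38/92)·(-46/65) = 19/65
totals (row 1 + row 2): sun 46/65 + (-46/65) = 0, ring 46/65 + 19/65 = 1, arm 46/65 + 0 = 46/65
asked cell (row2, ring) = 19/65

row1: w_G1=46/65 w_G3=46/65 w_R=46/65
row2: w_G1=-46/65 w_G3=19/65 w_R=0
total: w_G1=0 w_G3=1 w_R=46/65
asked value: 19/65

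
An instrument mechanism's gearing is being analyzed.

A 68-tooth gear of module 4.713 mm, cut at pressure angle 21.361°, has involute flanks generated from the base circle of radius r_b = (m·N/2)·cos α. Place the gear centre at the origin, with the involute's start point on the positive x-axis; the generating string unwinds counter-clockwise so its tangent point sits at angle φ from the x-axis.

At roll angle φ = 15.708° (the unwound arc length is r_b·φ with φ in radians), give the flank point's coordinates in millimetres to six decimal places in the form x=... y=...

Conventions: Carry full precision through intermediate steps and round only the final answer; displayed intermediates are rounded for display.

recognized (one wheel, involute flank): single-mesh tooth geometry, m = 4.713, N = 68
pitch radius r_p = m·N/2 = 4.713·68/2 = 160.242000
base radius r_b = r_p·cos α = 160.242000·cos 21.361° = 149.234010
roll angle φ = 15.708° = 0.27415632 rad
x = r_b·(cos φ + φ·sin φ) = 154.737406
y = r_b·(sin φ − φ·cos φ) = 1.017357

x=154.737406 y=1.017357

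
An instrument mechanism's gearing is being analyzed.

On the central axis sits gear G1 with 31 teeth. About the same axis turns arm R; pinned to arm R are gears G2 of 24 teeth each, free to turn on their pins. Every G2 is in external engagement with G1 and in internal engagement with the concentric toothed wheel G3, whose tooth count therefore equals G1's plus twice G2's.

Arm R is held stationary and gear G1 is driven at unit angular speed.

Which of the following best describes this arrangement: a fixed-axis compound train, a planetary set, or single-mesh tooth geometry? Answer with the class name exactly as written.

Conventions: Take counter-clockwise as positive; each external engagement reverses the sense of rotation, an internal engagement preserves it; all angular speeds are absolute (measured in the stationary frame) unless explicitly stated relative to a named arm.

planetary set

class = planetary set [G3 = 31+2·24 = 79; Willis about the carrier]
classification: planetary set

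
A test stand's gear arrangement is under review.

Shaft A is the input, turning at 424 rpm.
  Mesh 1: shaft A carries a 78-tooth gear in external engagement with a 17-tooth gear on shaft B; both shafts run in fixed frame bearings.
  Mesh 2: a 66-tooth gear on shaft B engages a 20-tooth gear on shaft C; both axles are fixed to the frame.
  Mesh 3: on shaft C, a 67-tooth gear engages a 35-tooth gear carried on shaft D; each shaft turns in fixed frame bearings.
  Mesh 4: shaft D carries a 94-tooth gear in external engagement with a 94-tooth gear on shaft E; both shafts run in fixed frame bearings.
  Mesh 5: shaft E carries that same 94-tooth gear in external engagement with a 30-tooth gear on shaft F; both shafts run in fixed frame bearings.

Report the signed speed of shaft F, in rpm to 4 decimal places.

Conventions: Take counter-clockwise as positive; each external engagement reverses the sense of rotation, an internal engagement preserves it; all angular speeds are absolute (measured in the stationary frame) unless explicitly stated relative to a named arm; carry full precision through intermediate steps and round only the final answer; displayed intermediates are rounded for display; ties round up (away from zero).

-38506.9246 rpm

5-mesh fixed-axis compound train (all bearings frame-fixed)
mesh 1 [78T→17T]: ω = 424.0000×78/17 = 1945.4118 rpm, sense flips to −
mesh 2 [66T→20T]: ω = 1945.4118×66/20 = 6419.8588 rpm, sense flips to +
mesh 3 [67T→35T]: ω = 6419.8588×67/35 = 12289.4440 rpm, sense flips to −
mesh 4 [94T→94T]: ω = 12289.4440×94/94 = 12289.4440 rpm, sense flips to +
mesh 5 [94T→30T]: ω = 12289.4440×94/30 = 38506.9246 rpm, sense flips to −
signed output speed = -38506.9246 rpm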